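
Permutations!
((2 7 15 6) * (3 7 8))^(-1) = ((2 8 3 7 15 6))^(-1) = (2 6 15 7 3 8)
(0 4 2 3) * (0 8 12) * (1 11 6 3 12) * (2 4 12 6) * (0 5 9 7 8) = (0 12 5 9 7 8 1 11 2 6 3) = [12, 11, 6, 0, 4, 9, 3, 8, 1, 7, 10, 2, 5]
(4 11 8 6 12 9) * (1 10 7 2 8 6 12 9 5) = (1 10 7 2 8 12 5)(4 11 6 9) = [0, 10, 8, 3, 11, 1, 9, 2, 12, 4, 7, 6, 5]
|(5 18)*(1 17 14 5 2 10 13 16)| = 9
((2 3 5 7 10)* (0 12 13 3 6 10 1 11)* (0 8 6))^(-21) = ((0 12 13 3 5 7 1 11 8 6 10 2))^(-21) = (0 3 1 6)(2 13 7 8)(5 11 10 12)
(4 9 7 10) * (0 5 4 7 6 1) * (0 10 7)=[5, 10, 2, 3, 9, 4, 1, 7, 8, 6, 0]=(0 5 4 9 6 1 10)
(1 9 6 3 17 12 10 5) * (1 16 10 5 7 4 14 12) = (1 9 6 3 17)(4 14 12 5 16 10 7) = [0, 9, 2, 17, 14, 16, 3, 4, 8, 6, 7, 11, 5, 13, 12, 15, 10, 1]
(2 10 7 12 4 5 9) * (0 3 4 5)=(0 3 4)(2 10 7 12 5 9)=[3, 1, 10, 4, 0, 9, 6, 12, 8, 2, 7, 11, 5]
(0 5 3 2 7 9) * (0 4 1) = (0 5 3 2 7 9 4 1) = [5, 0, 7, 2, 1, 3, 6, 9, 8, 4]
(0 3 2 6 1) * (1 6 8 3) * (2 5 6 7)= [1, 0, 8, 5, 4, 6, 7, 2, 3]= (0 1)(2 8 3 5 6 7)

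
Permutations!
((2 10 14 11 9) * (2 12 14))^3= ((2 10)(9 12 14 11))^3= (2 10)(9 11 14 12)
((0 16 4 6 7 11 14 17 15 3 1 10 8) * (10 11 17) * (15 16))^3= ((0 15 3 1 11 14 10 8)(4 6 7 17 16))^3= (0 1 10 15 11 8 3 14)(4 17 6 16 7)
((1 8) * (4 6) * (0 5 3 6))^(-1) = ((0 5 3 6 4)(1 8))^(-1) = (0 4 6 3 5)(1 8)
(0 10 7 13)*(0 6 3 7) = (0 10)(3 7 13 6) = [10, 1, 2, 7, 4, 5, 3, 13, 8, 9, 0, 11, 12, 6]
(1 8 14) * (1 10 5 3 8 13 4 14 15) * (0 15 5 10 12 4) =(0 15 1 13)(3 8 5)(4 14 12) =[15, 13, 2, 8, 14, 3, 6, 7, 5, 9, 10, 11, 4, 0, 12, 1]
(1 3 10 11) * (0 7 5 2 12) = (0 7 5 2 12)(1 3 10 11) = [7, 3, 12, 10, 4, 2, 6, 5, 8, 9, 11, 1, 0]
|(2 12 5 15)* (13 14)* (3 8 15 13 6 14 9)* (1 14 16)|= 8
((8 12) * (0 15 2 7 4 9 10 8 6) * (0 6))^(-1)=(0 12 8 10 9 4 7 2 15)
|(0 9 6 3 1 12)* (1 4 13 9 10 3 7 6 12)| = |(0 10 3 4 13 9 12)(6 7)| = 14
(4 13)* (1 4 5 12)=(1 4 13 5 12)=[0, 4, 2, 3, 13, 12, 6, 7, 8, 9, 10, 11, 1, 5]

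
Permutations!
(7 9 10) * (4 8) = (4 8)(7 9 10) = [0, 1, 2, 3, 8, 5, 6, 9, 4, 10, 7]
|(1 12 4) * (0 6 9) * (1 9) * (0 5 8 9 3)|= 6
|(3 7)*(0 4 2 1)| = 4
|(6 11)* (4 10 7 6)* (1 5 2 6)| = 8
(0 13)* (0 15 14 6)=(0 13 15 14 6)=[13, 1, 2, 3, 4, 5, 0, 7, 8, 9, 10, 11, 12, 15, 6, 14]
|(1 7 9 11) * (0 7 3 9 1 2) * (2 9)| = |(0 7 1 3 2)(9 11)| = 10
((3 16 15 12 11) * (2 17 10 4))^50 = (2 10)(4 17)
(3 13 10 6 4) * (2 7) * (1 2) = (1 2 7)(3 13 10 6 4) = [0, 2, 7, 13, 3, 5, 4, 1, 8, 9, 6, 11, 12, 10]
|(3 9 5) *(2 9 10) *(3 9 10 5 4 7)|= 10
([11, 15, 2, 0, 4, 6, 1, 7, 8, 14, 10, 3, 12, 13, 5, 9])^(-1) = (0 3 11)(1 6 5 14 9 15)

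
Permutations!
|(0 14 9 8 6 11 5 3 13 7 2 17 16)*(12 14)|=14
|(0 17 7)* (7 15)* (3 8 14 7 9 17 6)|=6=|(0 6 3 8 14 7)(9 17 15)|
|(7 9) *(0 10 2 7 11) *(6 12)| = 6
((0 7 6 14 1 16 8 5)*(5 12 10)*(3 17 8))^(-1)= ((0 7 6 14 1 16 3 17 8 12 10 5))^(-1)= (0 5 10 12 8 17 3 16 1 14 6 7)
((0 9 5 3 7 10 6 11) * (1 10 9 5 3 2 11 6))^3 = (0 11 2 5)(1 10)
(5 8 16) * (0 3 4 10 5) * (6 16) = [3, 1, 2, 4, 10, 8, 16, 7, 6, 9, 5, 11, 12, 13, 14, 15, 0] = (0 3 4 10 5 8 6 16)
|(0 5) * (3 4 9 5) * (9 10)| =|(0 3 4 10 9 5)| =6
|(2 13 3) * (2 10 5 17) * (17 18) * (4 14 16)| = 21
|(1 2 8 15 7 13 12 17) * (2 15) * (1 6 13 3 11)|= 20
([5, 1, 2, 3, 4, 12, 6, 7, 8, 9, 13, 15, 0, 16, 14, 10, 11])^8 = (0 12 5)(10 11 13 15 16)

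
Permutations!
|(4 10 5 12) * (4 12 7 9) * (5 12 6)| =|(4 10 12 6 5 7 9)| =7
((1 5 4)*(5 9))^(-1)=(1 4 5 9)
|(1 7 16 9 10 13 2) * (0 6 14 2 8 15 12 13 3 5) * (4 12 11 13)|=44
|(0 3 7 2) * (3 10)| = 5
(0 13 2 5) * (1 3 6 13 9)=(0 9 1 3 6 13 2 5)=[9, 3, 5, 6, 4, 0, 13, 7, 8, 1, 10, 11, 12, 2]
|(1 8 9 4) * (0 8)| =5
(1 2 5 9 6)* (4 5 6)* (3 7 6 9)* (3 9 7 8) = [0, 2, 7, 8, 5, 9, 1, 6, 3, 4] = (1 2 7 6)(3 8)(4 5 9)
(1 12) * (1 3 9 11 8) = [0, 12, 2, 9, 4, 5, 6, 7, 1, 11, 10, 8, 3] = (1 12 3 9 11 8)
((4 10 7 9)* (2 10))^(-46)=(2 4 9 7 10)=((2 10 7 9 4))^(-46)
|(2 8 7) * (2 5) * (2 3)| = 5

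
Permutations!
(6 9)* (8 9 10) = (6 10 8 9) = [0, 1, 2, 3, 4, 5, 10, 7, 9, 6, 8]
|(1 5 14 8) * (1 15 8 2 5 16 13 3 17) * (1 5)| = 8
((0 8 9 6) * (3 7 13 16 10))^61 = (0 8 9 6)(3 7 13 16 10)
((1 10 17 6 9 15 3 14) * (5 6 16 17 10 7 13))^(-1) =((1 7 13 5 6 9 15 3 14)(16 17))^(-1) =(1 14 3 15 9 6 5 13 7)(16 17)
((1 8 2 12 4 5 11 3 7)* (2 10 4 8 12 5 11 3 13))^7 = (1 2 10 7 13 8 3 11 12 5 4) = ((1 12 8 10 4 11 13 2 5 3 7))^7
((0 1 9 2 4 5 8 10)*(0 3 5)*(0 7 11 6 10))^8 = ((0 1 9 2 4 7 11 6 10 3 5 8))^8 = (0 10 4)(1 3 7)(2 8 6)(5 11 9)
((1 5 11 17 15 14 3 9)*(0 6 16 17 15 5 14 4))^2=(0 16 5 15)(1 3)(4 6 17 11)(9 14)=((0 6 16 17 5 11 15 4)(1 14 3 9))^2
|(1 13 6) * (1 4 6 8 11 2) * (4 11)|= |(1 13 8 4 6 11 2)|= 7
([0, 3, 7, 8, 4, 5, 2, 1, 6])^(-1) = (1 7 2 6 8 3)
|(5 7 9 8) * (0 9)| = |(0 9 8 5 7)| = 5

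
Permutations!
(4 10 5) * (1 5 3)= [0, 5, 2, 1, 10, 4, 6, 7, 8, 9, 3]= (1 5 4 10 3)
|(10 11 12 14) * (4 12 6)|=|(4 12 14 10 11 6)|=6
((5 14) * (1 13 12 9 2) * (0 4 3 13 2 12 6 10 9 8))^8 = (14)(0 8 12 9 10 6 13 3 4)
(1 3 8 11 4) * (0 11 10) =(0 11 4 1 3 8 10) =[11, 3, 2, 8, 1, 5, 6, 7, 10, 9, 0, 4]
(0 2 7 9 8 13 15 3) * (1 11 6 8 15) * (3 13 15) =[2, 11, 7, 0, 4, 5, 8, 9, 15, 3, 10, 6, 12, 1, 14, 13] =(0 2 7 9 3)(1 11 6 8 15 13)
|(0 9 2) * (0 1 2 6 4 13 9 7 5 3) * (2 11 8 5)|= |(0 7 2 1 11 8 5 3)(4 13 9 6)|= 8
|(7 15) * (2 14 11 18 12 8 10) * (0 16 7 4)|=35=|(0 16 7 15 4)(2 14 11 18 12 8 10)|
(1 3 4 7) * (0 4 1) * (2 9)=(0 4 7)(1 3)(2 9)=[4, 3, 9, 1, 7, 5, 6, 0, 8, 2]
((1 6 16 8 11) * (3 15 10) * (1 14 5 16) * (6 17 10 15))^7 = ((1 17 10 3 6)(5 16 8 11 14))^7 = (1 10 6 17 3)(5 8 14 16 11)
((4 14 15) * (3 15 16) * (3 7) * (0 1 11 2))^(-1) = (0 2 11 1)(3 7 16 14 4 15)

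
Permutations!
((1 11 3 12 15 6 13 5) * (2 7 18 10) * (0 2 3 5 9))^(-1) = ((0 2 7 18 10 3 12 15 6 13 9)(1 11 5))^(-1) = (0 9 13 6 15 12 3 10 18 7 2)(1 5 11)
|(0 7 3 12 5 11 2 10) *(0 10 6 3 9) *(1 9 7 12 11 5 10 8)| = 12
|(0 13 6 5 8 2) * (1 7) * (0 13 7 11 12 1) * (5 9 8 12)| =20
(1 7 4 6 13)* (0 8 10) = (0 8 10)(1 7 4 6 13) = [8, 7, 2, 3, 6, 5, 13, 4, 10, 9, 0, 11, 12, 1]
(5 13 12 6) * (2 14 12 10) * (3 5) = (2 14 12 6 3 5 13 10) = [0, 1, 14, 5, 4, 13, 3, 7, 8, 9, 2, 11, 6, 10, 12]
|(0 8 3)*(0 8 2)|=|(0 2)(3 8)|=2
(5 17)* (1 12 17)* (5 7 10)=(1 12 17 7 10 5)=[0, 12, 2, 3, 4, 1, 6, 10, 8, 9, 5, 11, 17, 13, 14, 15, 16, 7]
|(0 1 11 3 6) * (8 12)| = 10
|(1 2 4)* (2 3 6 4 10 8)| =12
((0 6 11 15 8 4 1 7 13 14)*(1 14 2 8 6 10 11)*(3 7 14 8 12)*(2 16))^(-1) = ((0 10 11 15 6 1 14)(2 12 3 7 13 16)(4 8))^(-1) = (0 14 1 6 15 11 10)(2 16 13 7 3 12)(4 8)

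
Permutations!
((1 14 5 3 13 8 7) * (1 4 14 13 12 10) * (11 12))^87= (1 10 12 11 3 5 14 4 7 8 13)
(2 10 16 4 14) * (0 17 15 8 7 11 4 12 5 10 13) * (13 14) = (0 17 15 8 7 11 4 13)(2 14)(5 10 16 12) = [17, 1, 14, 3, 13, 10, 6, 11, 7, 9, 16, 4, 5, 0, 2, 8, 12, 15]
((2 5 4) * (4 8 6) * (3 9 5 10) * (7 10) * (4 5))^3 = (2 3)(4 10)(7 9)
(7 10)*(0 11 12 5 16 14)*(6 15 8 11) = (0 6 15 8 11 12 5 16 14)(7 10) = [6, 1, 2, 3, 4, 16, 15, 10, 11, 9, 7, 12, 5, 13, 0, 8, 14]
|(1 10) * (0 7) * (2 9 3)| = 6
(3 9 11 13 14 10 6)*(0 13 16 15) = [13, 1, 2, 9, 4, 5, 3, 7, 8, 11, 6, 16, 12, 14, 10, 0, 15] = (0 13 14 10 6 3 9 11 16 15)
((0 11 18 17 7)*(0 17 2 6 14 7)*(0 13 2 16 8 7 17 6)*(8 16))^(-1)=((0 11 18 8 7 6 14 17 13 2))^(-1)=(0 2 13 17 14 6 7 8 18 11)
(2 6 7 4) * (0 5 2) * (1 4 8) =(0 5 2 6 7 8 1 4) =[5, 4, 6, 3, 0, 2, 7, 8, 1]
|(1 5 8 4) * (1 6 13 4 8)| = 6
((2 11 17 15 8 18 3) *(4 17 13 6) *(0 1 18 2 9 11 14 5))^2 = ((0 1 18 3 9 11 13 6 4 17 15 8 2 14 5))^2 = (0 18 9 13 4 15 2 5 1 3 11 6 17 8 14)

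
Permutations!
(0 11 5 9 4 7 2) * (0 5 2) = (0 11 2 5 9 4 7) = [11, 1, 5, 3, 7, 9, 6, 0, 8, 4, 10, 2]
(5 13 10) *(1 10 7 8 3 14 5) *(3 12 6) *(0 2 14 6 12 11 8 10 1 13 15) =[2, 1, 14, 6, 4, 15, 3, 10, 11, 9, 13, 8, 12, 7, 5, 0] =(0 2 14 5 15)(3 6)(7 10 13)(8 11)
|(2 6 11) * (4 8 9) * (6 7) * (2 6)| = |(2 7)(4 8 9)(6 11)| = 6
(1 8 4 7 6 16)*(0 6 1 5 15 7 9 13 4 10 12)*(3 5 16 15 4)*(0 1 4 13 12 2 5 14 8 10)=(16)(0 6 15 7 4 9 12 1 10 2 5 13 3 14 8)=[6, 10, 5, 14, 9, 13, 15, 4, 0, 12, 2, 11, 1, 3, 8, 7, 16]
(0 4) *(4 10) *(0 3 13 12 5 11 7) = (0 10 4 3 13 12 5 11 7) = [10, 1, 2, 13, 3, 11, 6, 0, 8, 9, 4, 7, 5, 12]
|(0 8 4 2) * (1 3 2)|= 6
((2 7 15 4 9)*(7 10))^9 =(2 15)(4 10)(7 9)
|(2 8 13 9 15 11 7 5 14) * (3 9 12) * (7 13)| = |(2 8 7 5 14)(3 9 15 11 13 12)| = 30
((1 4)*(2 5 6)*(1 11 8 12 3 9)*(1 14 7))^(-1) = (1 7 14 9 3 12 8 11 4)(2 6 5)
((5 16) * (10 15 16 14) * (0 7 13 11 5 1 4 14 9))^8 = ((0 7 13 11 5 9)(1 4 14 10 15 16))^8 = (0 13 5)(1 14 15)(4 10 16)(7 11 9)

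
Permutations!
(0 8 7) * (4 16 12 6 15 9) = (0 8 7)(4 16 12 6 15 9) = [8, 1, 2, 3, 16, 5, 15, 0, 7, 4, 10, 11, 6, 13, 14, 9, 12]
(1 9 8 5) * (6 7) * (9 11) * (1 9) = (1 11)(5 9 8)(6 7) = [0, 11, 2, 3, 4, 9, 7, 6, 5, 8, 10, 1]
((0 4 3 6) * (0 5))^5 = (6)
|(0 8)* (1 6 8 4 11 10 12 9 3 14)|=11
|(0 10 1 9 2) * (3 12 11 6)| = 20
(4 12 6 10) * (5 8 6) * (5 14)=(4 12 14 5 8 6 10)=[0, 1, 2, 3, 12, 8, 10, 7, 6, 9, 4, 11, 14, 13, 5]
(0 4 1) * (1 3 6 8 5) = (0 4 3 6 8 5 1) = [4, 0, 2, 6, 3, 1, 8, 7, 5]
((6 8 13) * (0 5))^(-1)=(0 5)(6 13 8)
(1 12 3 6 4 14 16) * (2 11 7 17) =(1 12 3 6 4 14 16)(2 11 7 17) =[0, 12, 11, 6, 14, 5, 4, 17, 8, 9, 10, 7, 3, 13, 16, 15, 1, 2]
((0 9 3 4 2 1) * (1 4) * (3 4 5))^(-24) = (0 5 9 3 4 1 2)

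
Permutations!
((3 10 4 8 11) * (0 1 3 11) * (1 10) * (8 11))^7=((0 10 4 11 8)(1 3))^7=(0 4 8 10 11)(1 3)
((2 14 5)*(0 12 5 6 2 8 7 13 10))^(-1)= (0 10 13 7 8 5 12)(2 6 14)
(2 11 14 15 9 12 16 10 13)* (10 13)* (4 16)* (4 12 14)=(2 11 4 16 13)(9 14 15)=[0, 1, 11, 3, 16, 5, 6, 7, 8, 14, 10, 4, 12, 2, 15, 9, 13]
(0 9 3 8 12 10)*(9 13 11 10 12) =(0 13 11 10)(3 8 9) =[13, 1, 2, 8, 4, 5, 6, 7, 9, 3, 0, 10, 12, 11]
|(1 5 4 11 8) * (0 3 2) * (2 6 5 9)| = 10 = |(0 3 6 5 4 11 8 1 9 2)|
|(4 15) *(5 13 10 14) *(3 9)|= |(3 9)(4 15)(5 13 10 14)|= 4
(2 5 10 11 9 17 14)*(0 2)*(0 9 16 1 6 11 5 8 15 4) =(0 2 8 15 4)(1 6 11 16)(5 10)(9 17 14) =[2, 6, 8, 3, 0, 10, 11, 7, 15, 17, 5, 16, 12, 13, 9, 4, 1, 14]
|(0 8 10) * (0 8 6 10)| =4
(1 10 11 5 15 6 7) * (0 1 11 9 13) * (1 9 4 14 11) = [9, 10, 2, 3, 14, 15, 7, 1, 8, 13, 4, 5, 12, 0, 11, 6] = (0 9 13)(1 10 4 14 11 5 15 6 7)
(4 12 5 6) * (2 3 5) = (2 3 5 6 4 12) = [0, 1, 3, 5, 12, 6, 4, 7, 8, 9, 10, 11, 2]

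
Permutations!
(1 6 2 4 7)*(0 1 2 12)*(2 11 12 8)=[1, 6, 4, 3, 7, 5, 8, 11, 2, 9, 10, 12, 0]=(0 1 6 8 2 4 7 11 12)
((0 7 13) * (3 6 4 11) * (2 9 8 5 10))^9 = (13)(2 10 5 8 9)(3 6 4 11)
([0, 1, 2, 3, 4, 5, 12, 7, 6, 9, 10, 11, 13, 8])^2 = (6 13)(8 12)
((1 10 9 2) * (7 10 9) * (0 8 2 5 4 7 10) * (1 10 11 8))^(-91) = (0 7 4 5 9 1)(2 10 11 8)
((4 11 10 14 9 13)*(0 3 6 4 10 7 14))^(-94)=((0 3 6 4 11 7 14 9 13 10))^(-94)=(0 14 6 13 11)(3 9 4 10 7)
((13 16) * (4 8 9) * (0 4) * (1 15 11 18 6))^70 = ((0 4 8 9)(1 15 11 18 6)(13 16))^70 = (18)(0 8)(4 9)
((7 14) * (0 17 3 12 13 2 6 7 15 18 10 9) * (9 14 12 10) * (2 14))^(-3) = ((0 17 3 10 2 6 7 12 13 14 15 18 9))^(-3) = (0 15 12 2 17 18 13 6 3 9 14 7 10)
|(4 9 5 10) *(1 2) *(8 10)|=10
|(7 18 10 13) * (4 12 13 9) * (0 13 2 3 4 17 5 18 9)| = 8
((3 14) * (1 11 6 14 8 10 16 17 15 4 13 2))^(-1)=((1 11 6 14 3 8 10 16 17 15 4 13 2))^(-1)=(1 2 13 4 15 17 16 10 8 3 14 6 11)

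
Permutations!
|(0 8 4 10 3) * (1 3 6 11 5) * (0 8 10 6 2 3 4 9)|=30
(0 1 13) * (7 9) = (0 1 13)(7 9) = [1, 13, 2, 3, 4, 5, 6, 9, 8, 7, 10, 11, 12, 0]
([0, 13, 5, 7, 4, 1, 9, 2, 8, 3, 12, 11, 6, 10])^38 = (1 2 3 6 10)(5 7 9 12 13)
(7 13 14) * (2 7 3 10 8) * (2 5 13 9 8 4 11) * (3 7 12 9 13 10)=(2 12 9 8 5 10 4 11)(7 13 14)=[0, 1, 12, 3, 11, 10, 6, 13, 5, 8, 4, 2, 9, 14, 7]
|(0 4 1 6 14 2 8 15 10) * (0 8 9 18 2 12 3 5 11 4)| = 24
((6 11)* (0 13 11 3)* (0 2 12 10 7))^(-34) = (0 11 3 12 7 13 6 2 10)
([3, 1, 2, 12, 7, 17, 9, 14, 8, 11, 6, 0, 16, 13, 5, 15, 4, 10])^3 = [16, 1, 2, 4, 5, 6, 0, 17, 8, 3, 11, 12, 7, 13, 10, 15, 14, 9]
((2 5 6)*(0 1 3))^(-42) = ((0 1 3)(2 5 6))^(-42) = (6)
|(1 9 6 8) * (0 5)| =|(0 5)(1 9 6 8)| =4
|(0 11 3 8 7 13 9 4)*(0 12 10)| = 10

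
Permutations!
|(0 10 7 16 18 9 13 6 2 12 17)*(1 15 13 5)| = |(0 10 7 16 18 9 5 1 15 13 6 2 12 17)| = 14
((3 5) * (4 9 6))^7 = (3 5)(4 9 6)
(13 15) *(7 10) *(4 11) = (4 11)(7 10)(13 15) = [0, 1, 2, 3, 11, 5, 6, 10, 8, 9, 7, 4, 12, 15, 14, 13]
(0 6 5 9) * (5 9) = (0 6 9) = [6, 1, 2, 3, 4, 5, 9, 7, 8, 0]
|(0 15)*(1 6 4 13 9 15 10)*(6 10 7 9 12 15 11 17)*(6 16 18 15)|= 8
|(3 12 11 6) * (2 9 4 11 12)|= |(12)(2 9 4 11 6 3)|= 6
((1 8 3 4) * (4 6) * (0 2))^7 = ((0 2)(1 8 3 6 4))^7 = (0 2)(1 3 4 8 6)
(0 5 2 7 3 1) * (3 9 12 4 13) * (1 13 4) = (0 5 2 7 9 12 1)(3 13) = [5, 0, 7, 13, 4, 2, 6, 9, 8, 12, 10, 11, 1, 3]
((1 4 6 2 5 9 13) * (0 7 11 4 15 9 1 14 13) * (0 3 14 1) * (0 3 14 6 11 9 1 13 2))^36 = (15)(0 2)(3 9)(5 7)(6 14)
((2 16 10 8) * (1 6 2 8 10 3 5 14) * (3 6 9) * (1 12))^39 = (16)(1 5)(3 12)(9 14)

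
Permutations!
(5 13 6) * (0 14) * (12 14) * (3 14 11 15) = (0 12 11 15 3 14)(5 13 6) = [12, 1, 2, 14, 4, 13, 5, 7, 8, 9, 10, 15, 11, 6, 0, 3]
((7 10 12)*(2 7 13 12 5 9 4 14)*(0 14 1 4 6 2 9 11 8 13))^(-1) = (0 12 13 8 11 5 10 7 2 6 9 14)(1 4)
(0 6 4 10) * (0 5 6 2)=(0 2)(4 10 5 6)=[2, 1, 0, 3, 10, 6, 4, 7, 8, 9, 5]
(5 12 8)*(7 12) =[0, 1, 2, 3, 4, 7, 6, 12, 5, 9, 10, 11, 8] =(5 7 12 8)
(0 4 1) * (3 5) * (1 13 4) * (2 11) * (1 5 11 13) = (0 5 3 11 2 13 4 1) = [5, 0, 13, 11, 1, 3, 6, 7, 8, 9, 10, 2, 12, 4]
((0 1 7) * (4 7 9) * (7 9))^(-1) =(0 7 1)(4 9)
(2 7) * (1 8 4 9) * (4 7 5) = [0, 8, 5, 3, 9, 4, 6, 2, 7, 1] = (1 8 7 2 5 4 9)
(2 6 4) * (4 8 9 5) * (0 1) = (0 1)(2 6 8 9 5 4) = [1, 0, 6, 3, 2, 4, 8, 7, 9, 5]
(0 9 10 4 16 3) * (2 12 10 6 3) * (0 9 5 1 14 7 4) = (0 5 1 14 7 4 16 2 12 10)(3 9 6) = [5, 14, 12, 9, 16, 1, 3, 4, 8, 6, 0, 11, 10, 13, 7, 15, 2]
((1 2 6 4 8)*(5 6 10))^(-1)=((1 2 10 5 6 4 8))^(-1)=(1 8 4 6 5 10 2)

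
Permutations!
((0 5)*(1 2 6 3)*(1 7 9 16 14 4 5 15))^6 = ((0 15 1 2 6 3 7 9 16 14 4 5))^6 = (0 7)(1 16)(2 14)(3 5)(4 6)(9 15)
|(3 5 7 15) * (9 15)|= |(3 5 7 9 15)|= 5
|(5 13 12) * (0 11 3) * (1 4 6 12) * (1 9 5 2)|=15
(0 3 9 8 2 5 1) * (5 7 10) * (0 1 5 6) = (0 3 9 8 2 7 10 6) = [3, 1, 7, 9, 4, 5, 0, 10, 2, 8, 6]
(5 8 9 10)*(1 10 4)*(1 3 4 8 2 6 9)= (1 10 5 2 6 9 8)(3 4)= [0, 10, 6, 4, 3, 2, 9, 7, 1, 8, 5]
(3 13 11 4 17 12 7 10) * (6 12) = [0, 1, 2, 13, 17, 5, 12, 10, 8, 9, 3, 4, 7, 11, 14, 15, 16, 6] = (3 13 11 4 17 6 12 7 10)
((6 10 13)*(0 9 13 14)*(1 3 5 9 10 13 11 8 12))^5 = ((0 10 14)(1 3 5 9 11 8 12)(6 13))^5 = (0 14 10)(1 8 9 3 12 11 5)(6 13)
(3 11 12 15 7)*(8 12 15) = (3 11 15 7)(8 12) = [0, 1, 2, 11, 4, 5, 6, 3, 12, 9, 10, 15, 8, 13, 14, 7]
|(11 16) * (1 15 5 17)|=4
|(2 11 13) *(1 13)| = 4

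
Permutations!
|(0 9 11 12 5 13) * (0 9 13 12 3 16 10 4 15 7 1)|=|(0 13 9 11 3 16 10 4 15 7 1)(5 12)|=22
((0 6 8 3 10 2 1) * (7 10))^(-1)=((0 6 8 3 7 10 2 1))^(-1)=(0 1 2 10 7 3 8 6)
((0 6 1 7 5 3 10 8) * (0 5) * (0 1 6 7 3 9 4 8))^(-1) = ((0 7 1 3 10)(4 8 5 9))^(-1) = (0 10 3 1 7)(4 9 5 8)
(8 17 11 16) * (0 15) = (0 15)(8 17 11 16) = [15, 1, 2, 3, 4, 5, 6, 7, 17, 9, 10, 16, 12, 13, 14, 0, 8, 11]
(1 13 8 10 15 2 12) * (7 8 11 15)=[0, 13, 12, 3, 4, 5, 6, 8, 10, 9, 7, 15, 1, 11, 14, 2]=(1 13 11 15 2 12)(7 8 10)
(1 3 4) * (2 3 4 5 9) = (1 4)(2 3 5 9) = [0, 4, 3, 5, 1, 9, 6, 7, 8, 2]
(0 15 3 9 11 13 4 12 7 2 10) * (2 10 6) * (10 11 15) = (0 10)(2 6)(3 9 15)(4 12 7 11 13) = [10, 1, 6, 9, 12, 5, 2, 11, 8, 15, 0, 13, 7, 4, 14, 3]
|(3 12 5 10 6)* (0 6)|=|(0 6 3 12 5 10)|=6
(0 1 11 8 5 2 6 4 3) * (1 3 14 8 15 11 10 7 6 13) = (0 3)(1 10 7 6 4 14 8 5 2 13)(11 15) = [3, 10, 13, 0, 14, 2, 4, 6, 5, 9, 7, 15, 12, 1, 8, 11]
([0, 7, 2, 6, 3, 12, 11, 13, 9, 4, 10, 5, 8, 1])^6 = (13)(3 9 12 11)(4 8 5 6)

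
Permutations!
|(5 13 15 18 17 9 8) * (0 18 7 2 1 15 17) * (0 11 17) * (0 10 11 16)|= 84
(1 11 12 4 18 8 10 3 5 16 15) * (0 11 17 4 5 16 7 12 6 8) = (0 11 6 8 10 3 16 15 1 17 4 18)(5 7 12) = [11, 17, 2, 16, 18, 7, 8, 12, 10, 9, 3, 6, 5, 13, 14, 1, 15, 4, 0]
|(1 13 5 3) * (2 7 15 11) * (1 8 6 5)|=|(1 13)(2 7 15 11)(3 8 6 5)|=4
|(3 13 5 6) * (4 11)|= 4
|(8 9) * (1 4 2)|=6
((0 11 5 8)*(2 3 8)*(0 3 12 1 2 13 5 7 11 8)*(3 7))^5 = (1 12 2)(5 13)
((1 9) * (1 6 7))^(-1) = ((1 9 6 7))^(-1) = (1 7 6 9)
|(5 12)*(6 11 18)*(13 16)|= |(5 12)(6 11 18)(13 16)|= 6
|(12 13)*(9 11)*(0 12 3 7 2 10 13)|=10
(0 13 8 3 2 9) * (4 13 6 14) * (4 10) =(0 6 14 10 4 13 8 3 2 9) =[6, 1, 9, 2, 13, 5, 14, 7, 3, 0, 4, 11, 12, 8, 10]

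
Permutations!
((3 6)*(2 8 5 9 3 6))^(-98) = (2 5 3 8 9)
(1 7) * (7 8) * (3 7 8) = (8)(1 3 7) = [0, 3, 2, 7, 4, 5, 6, 1, 8]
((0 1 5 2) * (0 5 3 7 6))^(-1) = (0 6 7 3 1)(2 5)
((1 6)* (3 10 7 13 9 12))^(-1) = (1 6)(3 12 9 13 7 10)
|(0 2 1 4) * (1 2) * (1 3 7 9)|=|(0 3 7 9 1 4)|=6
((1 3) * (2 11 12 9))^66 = ((1 3)(2 11 12 9))^66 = (2 12)(9 11)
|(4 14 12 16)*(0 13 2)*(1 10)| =|(0 13 2)(1 10)(4 14 12 16)| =12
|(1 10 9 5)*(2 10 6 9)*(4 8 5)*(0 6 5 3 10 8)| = |(0 6 9 4)(1 5)(2 8 3 10)| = 4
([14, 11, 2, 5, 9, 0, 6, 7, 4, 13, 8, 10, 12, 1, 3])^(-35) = (0 14 3 5)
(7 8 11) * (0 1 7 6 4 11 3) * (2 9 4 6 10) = [1, 7, 9, 0, 11, 5, 6, 8, 3, 4, 2, 10] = (0 1 7 8 3)(2 9 4 11 10)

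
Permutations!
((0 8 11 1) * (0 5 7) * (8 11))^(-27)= ((0 11 1 5 7))^(-27)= (0 5 11 7 1)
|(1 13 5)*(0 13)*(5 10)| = 5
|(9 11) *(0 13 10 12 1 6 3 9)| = 9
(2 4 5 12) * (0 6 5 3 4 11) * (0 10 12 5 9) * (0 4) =(0 6 9 4 3)(2 11 10 12) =[6, 1, 11, 0, 3, 5, 9, 7, 8, 4, 12, 10, 2]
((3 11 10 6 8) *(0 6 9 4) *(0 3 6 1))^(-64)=(3 11 10 9 4)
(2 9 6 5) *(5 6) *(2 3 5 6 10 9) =(3 5)(6 10 9) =[0, 1, 2, 5, 4, 3, 10, 7, 8, 6, 9]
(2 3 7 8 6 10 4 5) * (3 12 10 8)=(2 12 10 4 5)(3 7)(6 8)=[0, 1, 12, 7, 5, 2, 8, 3, 6, 9, 4, 11, 10]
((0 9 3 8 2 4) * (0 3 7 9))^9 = (2 4 3 8)(7 9)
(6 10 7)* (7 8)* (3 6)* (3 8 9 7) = (3 6 10 9 7 8) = [0, 1, 2, 6, 4, 5, 10, 8, 3, 7, 9]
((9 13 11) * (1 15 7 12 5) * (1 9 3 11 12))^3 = (15)(3 11)(5 12 13 9)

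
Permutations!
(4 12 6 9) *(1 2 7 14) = [0, 2, 7, 3, 12, 5, 9, 14, 8, 4, 10, 11, 6, 13, 1] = (1 2 7 14)(4 12 6 9)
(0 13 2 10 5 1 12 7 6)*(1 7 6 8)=(0 13 2 10 5 7 8 1 12 6)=[13, 12, 10, 3, 4, 7, 0, 8, 1, 9, 5, 11, 6, 2]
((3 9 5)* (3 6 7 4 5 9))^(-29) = ((9)(4 5 6 7))^(-29) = (9)(4 7 6 5)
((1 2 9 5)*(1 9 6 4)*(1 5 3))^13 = (1 3 9 5 4 6 2)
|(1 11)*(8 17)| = |(1 11)(8 17)| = 2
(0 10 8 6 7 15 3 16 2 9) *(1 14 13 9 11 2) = [10, 14, 11, 16, 4, 5, 7, 15, 6, 0, 8, 2, 12, 9, 13, 3, 1] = (0 10 8 6 7 15 3 16 1 14 13 9)(2 11)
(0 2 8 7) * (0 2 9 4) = (0 9 4)(2 8 7) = [9, 1, 8, 3, 0, 5, 6, 2, 7, 4]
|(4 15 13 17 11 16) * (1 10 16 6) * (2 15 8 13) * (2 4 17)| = |(1 10 16 17 11 6)(2 15 4 8 13)| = 30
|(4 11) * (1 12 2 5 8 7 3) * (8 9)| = |(1 12 2 5 9 8 7 3)(4 11)| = 8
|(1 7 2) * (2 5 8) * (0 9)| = 10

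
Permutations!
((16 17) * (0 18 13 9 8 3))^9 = ((0 18 13 9 8 3)(16 17))^9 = (0 9)(3 13)(8 18)(16 17)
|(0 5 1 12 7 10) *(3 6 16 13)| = |(0 5 1 12 7 10)(3 6 16 13)| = 12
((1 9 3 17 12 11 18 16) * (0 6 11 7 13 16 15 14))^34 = (0 15 11)(1 3 12 13)(6 14 18)(7 16 9 17)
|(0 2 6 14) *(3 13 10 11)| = |(0 2 6 14)(3 13 10 11)| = 4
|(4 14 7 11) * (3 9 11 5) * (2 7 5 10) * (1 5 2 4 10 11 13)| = |(1 5 3 9 13)(2 7 11 10 4 14)| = 30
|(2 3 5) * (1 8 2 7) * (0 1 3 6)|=|(0 1 8 2 6)(3 5 7)|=15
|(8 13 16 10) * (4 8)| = |(4 8 13 16 10)| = 5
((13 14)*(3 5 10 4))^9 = (3 5 10 4)(13 14)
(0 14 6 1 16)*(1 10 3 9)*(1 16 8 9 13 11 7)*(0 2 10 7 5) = (0 14 6 7 1 8 9 16 2 10 3 13 11 5) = [14, 8, 10, 13, 4, 0, 7, 1, 9, 16, 3, 5, 12, 11, 6, 15, 2]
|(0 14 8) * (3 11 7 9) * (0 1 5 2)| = |(0 14 8 1 5 2)(3 11 7 9)| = 12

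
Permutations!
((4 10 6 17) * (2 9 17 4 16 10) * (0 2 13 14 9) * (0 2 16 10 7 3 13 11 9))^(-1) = (0 14 13 3 7 16)(4 6 10 17 9 11)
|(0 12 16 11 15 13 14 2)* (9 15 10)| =10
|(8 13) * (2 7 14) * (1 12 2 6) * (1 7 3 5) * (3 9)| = |(1 12 2 9 3 5)(6 7 14)(8 13)| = 6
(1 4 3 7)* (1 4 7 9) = (1 7 4 3 9) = [0, 7, 2, 9, 3, 5, 6, 4, 8, 1]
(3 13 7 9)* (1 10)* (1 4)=(1 10 4)(3 13 7 9)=[0, 10, 2, 13, 1, 5, 6, 9, 8, 3, 4, 11, 12, 7]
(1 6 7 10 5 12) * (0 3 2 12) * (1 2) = (0 3 1 6 7 10 5)(2 12) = [3, 6, 12, 1, 4, 0, 7, 10, 8, 9, 5, 11, 2]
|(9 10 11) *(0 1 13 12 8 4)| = 6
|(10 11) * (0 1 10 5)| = 5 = |(0 1 10 11 5)|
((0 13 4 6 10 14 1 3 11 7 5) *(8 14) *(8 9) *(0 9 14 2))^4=(0 10 11 8 4 1 5)(2 6 3 9 13 14 7)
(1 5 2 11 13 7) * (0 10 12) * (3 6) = (0 10 12)(1 5 2 11 13 7)(3 6) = [10, 5, 11, 6, 4, 2, 3, 1, 8, 9, 12, 13, 0, 7]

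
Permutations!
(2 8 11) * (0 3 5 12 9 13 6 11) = [3, 1, 8, 5, 4, 12, 11, 7, 0, 13, 10, 2, 9, 6] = (0 3 5 12 9 13 6 11 2 8)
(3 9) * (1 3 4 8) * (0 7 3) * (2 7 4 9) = (9)(0 4 8 1)(2 7 3) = [4, 0, 7, 2, 8, 5, 6, 3, 1, 9]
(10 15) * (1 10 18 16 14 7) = (1 10 15 18 16 14 7) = [0, 10, 2, 3, 4, 5, 6, 1, 8, 9, 15, 11, 12, 13, 7, 18, 14, 17, 16]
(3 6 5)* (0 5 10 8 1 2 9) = (0 5 3 6 10 8 1 2 9) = [5, 2, 9, 6, 4, 3, 10, 7, 1, 0, 8]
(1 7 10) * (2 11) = (1 7 10)(2 11) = [0, 7, 11, 3, 4, 5, 6, 10, 8, 9, 1, 2]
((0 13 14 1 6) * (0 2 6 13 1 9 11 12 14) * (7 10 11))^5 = (0 13 1)(2 6)(7 9 14 12 11 10)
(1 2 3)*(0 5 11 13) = (0 5 11 13)(1 2 3) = [5, 2, 3, 1, 4, 11, 6, 7, 8, 9, 10, 13, 12, 0]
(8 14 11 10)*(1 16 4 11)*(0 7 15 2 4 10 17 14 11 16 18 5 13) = [7, 18, 4, 3, 16, 13, 6, 15, 11, 9, 8, 17, 12, 0, 1, 2, 10, 14, 5] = (0 7 15 2 4 16 10 8 11 17 14 1 18 5 13)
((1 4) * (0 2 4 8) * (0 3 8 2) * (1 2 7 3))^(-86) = (1 3)(7 8)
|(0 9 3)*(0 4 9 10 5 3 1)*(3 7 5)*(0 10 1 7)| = |(0 1 10 3 4 9 7 5)| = 8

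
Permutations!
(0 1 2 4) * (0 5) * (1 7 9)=(0 7 9 1 2 4 5)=[7, 2, 4, 3, 5, 0, 6, 9, 8, 1]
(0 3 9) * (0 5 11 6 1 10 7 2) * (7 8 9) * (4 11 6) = (0 3 7 2)(1 10 8 9 5 6)(4 11) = [3, 10, 0, 7, 11, 6, 1, 2, 9, 5, 8, 4]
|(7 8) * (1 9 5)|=|(1 9 5)(7 8)|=6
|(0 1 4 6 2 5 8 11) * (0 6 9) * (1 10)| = 5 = |(0 10 1 4 9)(2 5 8 11 6)|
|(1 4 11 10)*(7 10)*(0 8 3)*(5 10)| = 6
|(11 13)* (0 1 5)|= 6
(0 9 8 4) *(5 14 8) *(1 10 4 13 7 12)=(0 9 5 14 8 13 7 12 1 10 4)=[9, 10, 2, 3, 0, 14, 6, 12, 13, 5, 4, 11, 1, 7, 8]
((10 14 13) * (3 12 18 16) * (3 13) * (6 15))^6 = ((3 12 18 16 13 10 14)(6 15))^6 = (3 14 10 13 16 18 12)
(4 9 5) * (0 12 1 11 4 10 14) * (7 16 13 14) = [12, 11, 2, 3, 9, 10, 6, 16, 8, 5, 7, 4, 1, 14, 0, 15, 13] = (0 12 1 11 4 9 5 10 7 16 13 14)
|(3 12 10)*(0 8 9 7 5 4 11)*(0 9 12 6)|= |(0 8 12 10 3 6)(4 11 9 7 5)|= 30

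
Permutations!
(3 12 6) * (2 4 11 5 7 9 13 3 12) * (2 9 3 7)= (2 4 11 5)(3 9 13 7)(6 12)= [0, 1, 4, 9, 11, 2, 12, 3, 8, 13, 10, 5, 6, 7]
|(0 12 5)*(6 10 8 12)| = |(0 6 10 8 12 5)| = 6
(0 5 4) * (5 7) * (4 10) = [7, 1, 2, 3, 0, 10, 6, 5, 8, 9, 4] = (0 7 5 10 4)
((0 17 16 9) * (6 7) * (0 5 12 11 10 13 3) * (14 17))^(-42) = (0 17 9 12 10 3 14 16 5 11 13)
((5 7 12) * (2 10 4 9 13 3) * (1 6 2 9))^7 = ((1 6 2 10 4)(3 9 13)(5 7 12))^7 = (1 2 4 6 10)(3 9 13)(5 7 12)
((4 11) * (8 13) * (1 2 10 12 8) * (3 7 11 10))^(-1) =((1 2 3 7 11 4 10 12 8 13))^(-1) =(1 13 8 12 10 4 11 7 3 2)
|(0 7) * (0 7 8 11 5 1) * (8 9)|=|(0 9 8 11 5 1)|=6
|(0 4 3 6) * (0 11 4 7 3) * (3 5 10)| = 8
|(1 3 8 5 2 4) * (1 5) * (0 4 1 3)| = |(0 4 5 2 1)(3 8)| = 10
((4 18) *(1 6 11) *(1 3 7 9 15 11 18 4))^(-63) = ((1 6 18)(3 7 9 15 11))^(-63) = (18)(3 9 11 7 15)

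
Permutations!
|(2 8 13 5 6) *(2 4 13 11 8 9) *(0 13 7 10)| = 14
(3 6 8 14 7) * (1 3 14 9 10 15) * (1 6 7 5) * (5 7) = (1 3 5)(6 8 9 10 15)(7 14) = [0, 3, 2, 5, 4, 1, 8, 14, 9, 10, 15, 11, 12, 13, 7, 6]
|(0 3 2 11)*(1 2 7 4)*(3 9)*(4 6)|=|(0 9 3 7 6 4 1 2 11)|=9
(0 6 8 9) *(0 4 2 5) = [6, 1, 5, 3, 2, 0, 8, 7, 9, 4] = (0 6 8 9 4 2 5)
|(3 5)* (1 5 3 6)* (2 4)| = |(1 5 6)(2 4)| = 6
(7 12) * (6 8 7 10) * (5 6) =(5 6 8 7 12 10) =[0, 1, 2, 3, 4, 6, 8, 12, 7, 9, 5, 11, 10]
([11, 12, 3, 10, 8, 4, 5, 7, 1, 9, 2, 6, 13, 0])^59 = [8, 6, 10, 2, 0, 13, 12, 7, 11, 9, 3, 1, 5, 4]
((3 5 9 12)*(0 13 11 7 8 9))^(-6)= ((0 13 11 7 8 9 12 3 5))^(-6)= (0 7 12)(3 13 8)(5 11 9)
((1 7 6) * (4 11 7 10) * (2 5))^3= (1 11)(2 5)(4 6)(7 10)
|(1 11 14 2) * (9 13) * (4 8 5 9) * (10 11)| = 5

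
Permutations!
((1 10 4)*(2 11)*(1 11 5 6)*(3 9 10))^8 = ((1 3 9 10 4 11 2 5 6))^8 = (1 6 5 2 11 4 10 9 3)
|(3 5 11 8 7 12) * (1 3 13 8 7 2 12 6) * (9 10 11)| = |(1 3 5 9 10 11 7 6)(2 12 13 8)| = 8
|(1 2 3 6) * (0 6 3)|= |(0 6 1 2)|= 4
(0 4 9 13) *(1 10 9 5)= (0 4 5 1 10 9 13)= [4, 10, 2, 3, 5, 1, 6, 7, 8, 13, 9, 11, 12, 0]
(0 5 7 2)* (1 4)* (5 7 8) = (0 7 2)(1 4)(5 8) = [7, 4, 0, 3, 1, 8, 6, 2, 5]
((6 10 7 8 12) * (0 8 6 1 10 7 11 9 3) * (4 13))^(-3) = (0 11 12 3 10 8 9 1)(4 13)(6 7)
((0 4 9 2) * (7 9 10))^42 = (10)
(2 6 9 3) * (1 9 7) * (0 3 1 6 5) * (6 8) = (0 3 2 5)(1 9)(6 7 8) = [3, 9, 5, 2, 4, 0, 7, 8, 6, 1]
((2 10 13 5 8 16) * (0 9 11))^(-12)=((0 9 11)(2 10 13 5 8 16))^(-12)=(16)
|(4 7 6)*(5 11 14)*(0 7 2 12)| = |(0 7 6 4 2 12)(5 11 14)| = 6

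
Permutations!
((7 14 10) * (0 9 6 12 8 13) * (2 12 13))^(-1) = (0 13 6 9)(2 8 12)(7 10 14)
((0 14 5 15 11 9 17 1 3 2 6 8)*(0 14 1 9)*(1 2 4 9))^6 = ((0 2 6 8 14 5 15 11)(1 3 4 9 17))^6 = (0 15 14 6)(1 3 4 9 17)(2 11 5 8)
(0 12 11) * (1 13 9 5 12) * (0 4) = (0 1 13 9 5 12 11 4) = [1, 13, 2, 3, 0, 12, 6, 7, 8, 5, 10, 4, 11, 9]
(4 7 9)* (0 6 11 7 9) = (0 6 11 7)(4 9) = [6, 1, 2, 3, 9, 5, 11, 0, 8, 4, 10, 7]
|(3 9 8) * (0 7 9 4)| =6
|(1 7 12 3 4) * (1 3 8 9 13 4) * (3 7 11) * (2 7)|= |(1 11 3)(2 7 12 8 9 13 4)|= 21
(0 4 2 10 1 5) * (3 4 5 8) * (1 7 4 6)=(0 5)(1 8 3 6)(2 10 7 4)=[5, 8, 10, 6, 2, 0, 1, 4, 3, 9, 7]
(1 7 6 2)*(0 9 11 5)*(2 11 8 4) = (0 9 8 4 2 1 7 6 11 5) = [9, 7, 1, 3, 2, 0, 11, 6, 4, 8, 10, 5]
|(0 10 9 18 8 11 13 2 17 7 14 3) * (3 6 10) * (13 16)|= 12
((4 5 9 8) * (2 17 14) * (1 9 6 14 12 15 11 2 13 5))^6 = ((1 9 8 4)(2 17 12 15 11)(5 6 14 13))^6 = (1 8)(2 17 12 15 11)(4 9)(5 14)(6 13)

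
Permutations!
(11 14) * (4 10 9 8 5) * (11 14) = (14)(4 10 9 8 5) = [0, 1, 2, 3, 10, 4, 6, 7, 5, 8, 9, 11, 12, 13, 14]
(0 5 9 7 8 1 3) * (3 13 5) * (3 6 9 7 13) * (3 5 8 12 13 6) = (0 3)(1 5 7 12 13 8)(6 9) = [3, 5, 2, 0, 4, 7, 9, 12, 1, 6, 10, 11, 13, 8]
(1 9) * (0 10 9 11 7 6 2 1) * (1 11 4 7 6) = (0 10 9)(1 4 7)(2 11 6) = [10, 4, 11, 3, 7, 5, 2, 1, 8, 0, 9, 6]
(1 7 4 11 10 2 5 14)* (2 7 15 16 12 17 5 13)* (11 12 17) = (1 15 16 17 5 14)(2 13)(4 12 11 10 7) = [0, 15, 13, 3, 12, 14, 6, 4, 8, 9, 7, 10, 11, 2, 1, 16, 17, 5]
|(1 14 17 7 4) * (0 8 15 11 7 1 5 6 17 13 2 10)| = |(0 8 15 11 7 4 5 6 17 1 14 13 2 10)| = 14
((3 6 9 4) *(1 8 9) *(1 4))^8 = (1 9 8)(3 4 6)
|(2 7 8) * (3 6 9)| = 3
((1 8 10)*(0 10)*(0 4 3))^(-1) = (0 3 4 8 1 10)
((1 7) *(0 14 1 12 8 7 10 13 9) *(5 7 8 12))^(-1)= ((0 14 1 10 13 9)(5 7))^(-1)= (0 9 13 10 1 14)(5 7)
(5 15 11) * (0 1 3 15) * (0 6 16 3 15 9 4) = (0 1 15 11 5 6 16 3 9 4) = [1, 15, 2, 9, 0, 6, 16, 7, 8, 4, 10, 5, 12, 13, 14, 11, 3]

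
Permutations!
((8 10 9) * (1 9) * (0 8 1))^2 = ((0 8 10)(1 9))^2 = (0 10 8)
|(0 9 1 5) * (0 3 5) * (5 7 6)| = 12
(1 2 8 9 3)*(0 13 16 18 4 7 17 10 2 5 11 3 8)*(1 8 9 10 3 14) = (0 13 16 18 4 7 17 3 8 10 2)(1 5 11 14) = [13, 5, 0, 8, 7, 11, 6, 17, 10, 9, 2, 14, 12, 16, 1, 15, 18, 3, 4]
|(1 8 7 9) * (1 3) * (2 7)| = 6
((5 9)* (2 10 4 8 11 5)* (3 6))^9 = ((2 10 4 8 11 5 9)(3 6))^9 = (2 4 11 9 10 8 5)(3 6)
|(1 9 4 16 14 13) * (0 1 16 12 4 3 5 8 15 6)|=24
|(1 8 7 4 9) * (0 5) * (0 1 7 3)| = |(0 5 1 8 3)(4 9 7)| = 15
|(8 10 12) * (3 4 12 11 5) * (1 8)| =8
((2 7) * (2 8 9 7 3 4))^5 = (2 4 3)(7 9 8)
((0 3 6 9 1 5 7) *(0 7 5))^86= (0 3 6 9 1)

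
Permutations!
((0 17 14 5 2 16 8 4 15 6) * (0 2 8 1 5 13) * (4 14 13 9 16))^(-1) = (0 13 17)(1 16 9 14 8 5)(2 6 15 4)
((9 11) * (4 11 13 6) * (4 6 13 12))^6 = ((13)(4 11 9 12))^6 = (13)(4 9)(11 12)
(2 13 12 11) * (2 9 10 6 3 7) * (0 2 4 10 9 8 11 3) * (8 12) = [2, 1, 13, 7, 10, 5, 0, 4, 11, 9, 6, 12, 3, 8] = (0 2 13 8 11 12 3 7 4 10 6)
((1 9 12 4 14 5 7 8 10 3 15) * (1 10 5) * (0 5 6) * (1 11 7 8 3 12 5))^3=((0 1 9 5 8 6)(3 15 10 12 4 14 11 7))^3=(0 5)(1 8)(3 12 11 15 4 7 10 14)(6 9)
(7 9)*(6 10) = (6 10)(7 9) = [0, 1, 2, 3, 4, 5, 10, 9, 8, 7, 6]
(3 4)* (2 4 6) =(2 4 3 6) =[0, 1, 4, 6, 3, 5, 2]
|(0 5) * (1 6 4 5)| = |(0 1 6 4 5)| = 5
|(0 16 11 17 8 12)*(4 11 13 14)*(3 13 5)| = 11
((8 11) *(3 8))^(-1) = ((3 8 11))^(-1) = (3 11 8)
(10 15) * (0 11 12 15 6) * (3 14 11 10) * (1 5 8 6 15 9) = [10, 5, 2, 14, 4, 8, 0, 7, 6, 1, 15, 12, 9, 13, 11, 3] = (0 10 15 3 14 11 12 9 1 5 8 6)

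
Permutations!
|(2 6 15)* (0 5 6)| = |(0 5 6 15 2)| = 5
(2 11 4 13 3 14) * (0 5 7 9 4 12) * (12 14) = (0 5 7 9 4 13 3 12)(2 11 14) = [5, 1, 11, 12, 13, 7, 6, 9, 8, 4, 10, 14, 0, 3, 2]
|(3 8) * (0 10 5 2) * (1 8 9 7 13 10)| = |(0 1 8 3 9 7 13 10 5 2)| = 10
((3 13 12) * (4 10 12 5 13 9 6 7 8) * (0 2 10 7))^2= ((0 2 10 12 3 9 6)(4 7 8)(5 13))^2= (13)(0 10 3 6 2 12 9)(4 8 7)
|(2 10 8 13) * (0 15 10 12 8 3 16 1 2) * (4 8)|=11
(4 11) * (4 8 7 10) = (4 11 8 7 10) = [0, 1, 2, 3, 11, 5, 6, 10, 7, 9, 4, 8]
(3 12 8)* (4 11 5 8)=(3 12 4 11 5 8)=[0, 1, 2, 12, 11, 8, 6, 7, 3, 9, 10, 5, 4]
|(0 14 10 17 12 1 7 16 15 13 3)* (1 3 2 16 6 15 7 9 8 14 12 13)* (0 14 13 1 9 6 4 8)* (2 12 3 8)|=36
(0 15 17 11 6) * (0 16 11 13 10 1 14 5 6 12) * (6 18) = (0 15 17 13 10 1 14 5 18 6 16 11 12) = [15, 14, 2, 3, 4, 18, 16, 7, 8, 9, 1, 12, 0, 10, 5, 17, 11, 13, 6]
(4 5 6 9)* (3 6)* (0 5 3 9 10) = (0 5 9 4 3 6 10) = [5, 1, 2, 6, 3, 9, 10, 7, 8, 4, 0]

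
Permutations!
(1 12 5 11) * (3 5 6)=[0, 12, 2, 5, 4, 11, 3, 7, 8, 9, 10, 1, 6]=(1 12 6 3 5 11)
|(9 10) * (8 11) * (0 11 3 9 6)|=7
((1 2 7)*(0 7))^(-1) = (0 2 1 7)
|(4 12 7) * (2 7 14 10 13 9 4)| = 6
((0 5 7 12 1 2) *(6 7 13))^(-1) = (0 2 1 12 7 6 13 5)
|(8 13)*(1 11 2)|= 6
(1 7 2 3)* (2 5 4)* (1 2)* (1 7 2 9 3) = (1 2)(3 9)(4 7 5) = [0, 2, 1, 9, 7, 4, 6, 5, 8, 3]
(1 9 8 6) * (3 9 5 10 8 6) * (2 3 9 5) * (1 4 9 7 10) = (1 2 3 5)(4 9 6)(7 10 8) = [0, 2, 3, 5, 9, 1, 4, 10, 7, 6, 8]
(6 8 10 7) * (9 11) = (6 8 10 7)(9 11) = [0, 1, 2, 3, 4, 5, 8, 6, 10, 11, 7, 9]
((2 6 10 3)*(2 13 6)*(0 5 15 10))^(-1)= (0 6 13 3 10 15 5)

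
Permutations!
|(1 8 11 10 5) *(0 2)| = |(0 2)(1 8 11 10 5)| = 10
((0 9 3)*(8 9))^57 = (0 8 9 3)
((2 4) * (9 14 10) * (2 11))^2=(2 11 4)(9 10 14)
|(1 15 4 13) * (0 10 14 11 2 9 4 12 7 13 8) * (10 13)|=|(0 13 1 15 12 7 10 14 11 2 9 4 8)|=13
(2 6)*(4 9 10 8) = (2 6)(4 9 10 8) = [0, 1, 6, 3, 9, 5, 2, 7, 4, 10, 8]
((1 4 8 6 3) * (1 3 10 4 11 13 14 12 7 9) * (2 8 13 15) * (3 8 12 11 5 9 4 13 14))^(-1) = (1 9 5)(2 15 11 14 4 7 12)(3 13 10 6 8)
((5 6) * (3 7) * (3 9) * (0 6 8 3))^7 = (9)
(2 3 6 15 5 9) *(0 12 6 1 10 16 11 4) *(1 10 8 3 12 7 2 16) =(0 7 2 12 6 15 5 9 16 11 4)(1 8 3 10) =[7, 8, 12, 10, 0, 9, 15, 2, 3, 16, 1, 4, 6, 13, 14, 5, 11]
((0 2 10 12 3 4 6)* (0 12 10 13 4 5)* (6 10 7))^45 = ((0 2 13 4 10 7 6 12 3 5))^45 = (0 7)(2 6)(3 4)(5 10)(12 13)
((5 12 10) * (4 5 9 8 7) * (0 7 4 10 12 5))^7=(12)(0 7 10 9 8 4)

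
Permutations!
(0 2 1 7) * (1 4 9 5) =(0 2 4 9 5 1 7) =[2, 7, 4, 3, 9, 1, 6, 0, 8, 5]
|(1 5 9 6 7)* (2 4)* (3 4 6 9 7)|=12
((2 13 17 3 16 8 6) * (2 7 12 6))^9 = ((2 13 17 3 16 8)(6 7 12))^9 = (2 3)(8 17)(13 16)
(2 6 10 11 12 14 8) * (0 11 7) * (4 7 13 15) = (0 11 12 14 8 2 6 10 13 15 4 7) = [11, 1, 6, 3, 7, 5, 10, 0, 2, 9, 13, 12, 14, 15, 8, 4]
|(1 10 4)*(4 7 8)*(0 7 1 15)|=10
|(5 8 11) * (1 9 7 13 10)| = 15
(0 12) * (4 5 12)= [4, 1, 2, 3, 5, 12, 6, 7, 8, 9, 10, 11, 0]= (0 4 5 12)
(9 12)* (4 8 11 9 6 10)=(4 8 11 9 12 6 10)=[0, 1, 2, 3, 8, 5, 10, 7, 11, 12, 4, 9, 6]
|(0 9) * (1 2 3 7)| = 4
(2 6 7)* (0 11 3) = (0 11 3)(2 6 7) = [11, 1, 6, 0, 4, 5, 7, 2, 8, 9, 10, 3]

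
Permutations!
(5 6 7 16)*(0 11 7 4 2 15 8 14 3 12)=(0 11 7 16 5 6 4 2 15 8 14 3 12)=[11, 1, 15, 12, 2, 6, 4, 16, 14, 9, 10, 7, 0, 13, 3, 8, 5]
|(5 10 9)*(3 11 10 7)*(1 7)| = 7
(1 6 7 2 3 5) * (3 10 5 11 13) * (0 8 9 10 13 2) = (0 8 9 10 5 1 6 7)(2 13 3 11) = [8, 6, 13, 11, 4, 1, 7, 0, 9, 10, 5, 2, 12, 3]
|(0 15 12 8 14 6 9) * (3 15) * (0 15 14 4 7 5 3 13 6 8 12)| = 30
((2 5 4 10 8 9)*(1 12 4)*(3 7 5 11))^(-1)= ((1 12 4 10 8 9 2 11 3 7 5))^(-1)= (1 5 7 3 11 2 9 8 10 4 12)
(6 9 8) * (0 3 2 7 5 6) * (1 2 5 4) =(0 3 5 6 9 8)(1 2 7 4) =[3, 2, 7, 5, 1, 6, 9, 4, 0, 8]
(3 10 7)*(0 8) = (0 8)(3 10 7) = [8, 1, 2, 10, 4, 5, 6, 3, 0, 9, 7]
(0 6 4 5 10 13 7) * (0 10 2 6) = (2 6 4 5)(7 10 13) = [0, 1, 6, 3, 5, 2, 4, 10, 8, 9, 13, 11, 12, 7]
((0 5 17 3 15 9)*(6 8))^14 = (0 17 15)(3 9 5)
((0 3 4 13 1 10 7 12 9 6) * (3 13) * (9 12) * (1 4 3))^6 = (0 9 10 4)(1 13 6 7)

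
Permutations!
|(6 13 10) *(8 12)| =|(6 13 10)(8 12)| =6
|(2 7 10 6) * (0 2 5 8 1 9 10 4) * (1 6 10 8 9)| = |(10)(0 2 7 4)(5 9 8 6)| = 4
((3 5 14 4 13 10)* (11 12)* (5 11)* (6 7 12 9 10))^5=((3 11 9 10)(4 13 6 7 12 5 14))^5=(3 11 9 10)(4 5 7 13 14 12 6)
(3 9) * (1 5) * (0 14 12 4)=(0 14 12 4)(1 5)(3 9)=[14, 5, 2, 9, 0, 1, 6, 7, 8, 3, 10, 11, 4, 13, 12]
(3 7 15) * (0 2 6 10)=(0 2 6 10)(3 7 15)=[2, 1, 6, 7, 4, 5, 10, 15, 8, 9, 0, 11, 12, 13, 14, 3]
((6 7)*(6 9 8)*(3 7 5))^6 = ((3 7 9 8 6 5))^6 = (9)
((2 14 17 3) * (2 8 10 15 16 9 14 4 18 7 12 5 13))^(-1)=((2 4 18 7 12 5 13)(3 8 10 15 16 9 14 17))^(-1)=(2 13 5 12 7 18 4)(3 17 14 9 16 15 10 8)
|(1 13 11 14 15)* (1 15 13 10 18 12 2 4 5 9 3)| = 9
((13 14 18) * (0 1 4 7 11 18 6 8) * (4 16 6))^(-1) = (0 8 6 16 1)(4 14 13 18 11 7)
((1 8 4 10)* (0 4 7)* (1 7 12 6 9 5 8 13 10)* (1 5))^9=((0 4 5 8 12 6 9 1 13 10 7))^9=(0 10 1 6 8 4 7 13 9 12 5)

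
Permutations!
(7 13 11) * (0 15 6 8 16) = (0 15 6 8 16)(7 13 11) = [15, 1, 2, 3, 4, 5, 8, 13, 16, 9, 10, 7, 12, 11, 14, 6, 0]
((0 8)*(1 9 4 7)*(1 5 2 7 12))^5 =(0 8)(1 9 4 12)(2 5 7)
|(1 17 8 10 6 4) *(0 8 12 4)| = 4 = |(0 8 10 6)(1 17 12 4)|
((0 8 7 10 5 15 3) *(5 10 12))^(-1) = ((0 8 7 12 5 15 3))^(-1) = (0 3 15 5 12 7 8)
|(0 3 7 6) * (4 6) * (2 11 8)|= 15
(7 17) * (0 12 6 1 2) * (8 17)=(0 12 6 1 2)(7 8 17)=[12, 2, 0, 3, 4, 5, 1, 8, 17, 9, 10, 11, 6, 13, 14, 15, 16, 7]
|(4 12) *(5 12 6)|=|(4 6 5 12)|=4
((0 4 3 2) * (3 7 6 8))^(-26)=((0 4 7 6 8 3 2))^(-26)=(0 7 8 2 4 6 3)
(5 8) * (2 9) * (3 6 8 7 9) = (2 3 6 8 5 7 9) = [0, 1, 3, 6, 4, 7, 8, 9, 5, 2]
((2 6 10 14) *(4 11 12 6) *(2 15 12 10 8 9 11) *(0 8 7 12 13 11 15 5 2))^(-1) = ((0 8 9 15 13 11 10 14 5 2 4)(6 7 12))^(-1) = (0 4 2 5 14 10 11 13 15 9 8)(6 12 7)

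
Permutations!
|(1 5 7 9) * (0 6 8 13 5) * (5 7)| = |(0 6 8 13 7 9 1)| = 7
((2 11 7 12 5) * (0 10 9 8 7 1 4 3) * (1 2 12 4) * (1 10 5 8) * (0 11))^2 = ((0 5 12 8 7 4 3 11 2)(1 10 9))^2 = (0 12 7 3 2 5 8 4 11)(1 9 10)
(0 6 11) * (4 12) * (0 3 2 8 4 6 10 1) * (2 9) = [10, 0, 8, 9, 12, 5, 11, 7, 4, 2, 1, 3, 6] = (0 10 1)(2 8 4 12 6 11 3 9)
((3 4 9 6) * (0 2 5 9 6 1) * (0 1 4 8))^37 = ((0 2 5 9 4 6 3 8))^37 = (0 6 5 8 4 2 3 9)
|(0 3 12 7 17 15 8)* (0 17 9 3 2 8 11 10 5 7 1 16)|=|(0 2 8 17 15 11 10 5 7 9 3 12 1 16)|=14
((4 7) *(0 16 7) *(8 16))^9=((0 8 16 7 4))^9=(0 4 7 16 8)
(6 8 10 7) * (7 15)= (6 8 10 15 7)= [0, 1, 2, 3, 4, 5, 8, 6, 10, 9, 15, 11, 12, 13, 14, 7]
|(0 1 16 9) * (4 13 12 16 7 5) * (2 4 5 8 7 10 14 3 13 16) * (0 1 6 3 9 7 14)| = 14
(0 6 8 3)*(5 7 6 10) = (0 10 5 7 6 8 3) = [10, 1, 2, 0, 4, 7, 8, 6, 3, 9, 5]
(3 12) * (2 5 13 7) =(2 5 13 7)(3 12) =[0, 1, 5, 12, 4, 13, 6, 2, 8, 9, 10, 11, 3, 7]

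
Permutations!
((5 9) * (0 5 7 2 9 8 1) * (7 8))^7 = (9)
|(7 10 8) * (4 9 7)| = 5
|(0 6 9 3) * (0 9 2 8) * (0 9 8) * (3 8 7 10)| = 6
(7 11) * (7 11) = [0, 1, 2, 3, 4, 5, 6, 7, 8, 9, 10, 11] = (11)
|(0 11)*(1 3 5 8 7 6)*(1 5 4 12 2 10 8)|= |(0 11)(1 3 4 12 2 10 8 7 6 5)|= 10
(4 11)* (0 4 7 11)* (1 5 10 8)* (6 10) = (0 4)(1 5 6 10 8)(7 11) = [4, 5, 2, 3, 0, 6, 10, 11, 1, 9, 8, 7]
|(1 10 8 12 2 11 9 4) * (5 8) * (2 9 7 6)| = 28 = |(1 10 5 8 12 9 4)(2 11 7 6)|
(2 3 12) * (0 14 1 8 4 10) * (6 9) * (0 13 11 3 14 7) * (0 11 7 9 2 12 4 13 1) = [9, 8, 14, 4, 10, 5, 2, 11, 13, 6, 1, 3, 12, 7, 0] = (0 9 6 2 14)(1 8 13 7 11 3 4 10)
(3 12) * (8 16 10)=(3 12)(8 16 10)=[0, 1, 2, 12, 4, 5, 6, 7, 16, 9, 8, 11, 3, 13, 14, 15, 10]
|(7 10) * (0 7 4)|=|(0 7 10 4)|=4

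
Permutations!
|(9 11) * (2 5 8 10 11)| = 6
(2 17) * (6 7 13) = (2 17)(6 7 13) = [0, 1, 17, 3, 4, 5, 7, 13, 8, 9, 10, 11, 12, 6, 14, 15, 16, 2]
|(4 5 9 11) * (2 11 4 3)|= |(2 11 3)(4 5 9)|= 3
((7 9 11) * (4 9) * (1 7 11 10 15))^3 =((1 7 4 9 10 15))^3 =(1 9)(4 15)(7 10)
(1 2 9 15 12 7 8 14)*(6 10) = (1 2 9 15 12 7 8 14)(6 10) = [0, 2, 9, 3, 4, 5, 10, 8, 14, 15, 6, 11, 7, 13, 1, 12]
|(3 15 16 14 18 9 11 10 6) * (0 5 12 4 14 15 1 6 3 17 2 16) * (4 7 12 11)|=|(0 5 11 10 3 1 6 17 2 16 15)(4 14 18 9)(7 12)|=44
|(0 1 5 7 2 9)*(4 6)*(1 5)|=10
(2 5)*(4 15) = [0, 1, 5, 3, 15, 2, 6, 7, 8, 9, 10, 11, 12, 13, 14, 4] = (2 5)(4 15)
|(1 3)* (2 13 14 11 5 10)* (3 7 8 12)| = |(1 7 8 12 3)(2 13 14 11 5 10)| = 30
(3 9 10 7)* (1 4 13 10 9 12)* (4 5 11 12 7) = [0, 5, 2, 7, 13, 11, 6, 3, 8, 9, 4, 12, 1, 10] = (1 5 11 12)(3 7)(4 13 10)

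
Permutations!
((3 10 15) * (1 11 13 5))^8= ((1 11 13 5)(3 10 15))^8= (3 15 10)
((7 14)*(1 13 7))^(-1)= (1 14 7 13)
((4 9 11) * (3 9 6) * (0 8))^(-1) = ((0 8)(3 9 11 4 6))^(-1) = (0 8)(3 6 4 11 9)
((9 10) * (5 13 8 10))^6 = (5 13 8 10 9)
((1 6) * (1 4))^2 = (1 4 6)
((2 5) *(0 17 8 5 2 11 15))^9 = (0 5)(8 15)(11 17)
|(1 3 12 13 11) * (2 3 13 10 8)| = 15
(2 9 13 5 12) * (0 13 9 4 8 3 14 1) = (0 13 5 12 2 4 8 3 14 1) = [13, 0, 4, 14, 8, 12, 6, 7, 3, 9, 10, 11, 2, 5, 1]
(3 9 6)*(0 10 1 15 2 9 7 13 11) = (0 10 1 15 2 9 6 3 7 13 11) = [10, 15, 9, 7, 4, 5, 3, 13, 8, 6, 1, 0, 12, 11, 14, 2]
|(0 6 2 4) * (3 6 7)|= |(0 7 3 6 2 4)|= 6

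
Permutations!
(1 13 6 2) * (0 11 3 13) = (0 11 3 13 6 2 1) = [11, 0, 1, 13, 4, 5, 2, 7, 8, 9, 10, 3, 12, 6]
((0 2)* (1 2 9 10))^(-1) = (0 2 1 10 9)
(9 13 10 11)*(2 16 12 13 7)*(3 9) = (2 16 12 13 10 11 3 9 7) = [0, 1, 16, 9, 4, 5, 6, 2, 8, 7, 11, 3, 13, 10, 14, 15, 12]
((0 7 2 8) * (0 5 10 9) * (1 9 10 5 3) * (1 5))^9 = ((10)(0 7 2 8 3 5 1 9))^9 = (10)(0 7 2 8 3 5 1 9)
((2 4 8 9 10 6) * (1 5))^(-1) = (1 5)(2 6 10 9 8 4)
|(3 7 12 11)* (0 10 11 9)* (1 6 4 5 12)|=|(0 10 11 3 7 1 6 4 5 12 9)|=11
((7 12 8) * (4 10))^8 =((4 10)(7 12 8))^8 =(7 8 12)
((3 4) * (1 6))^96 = (6)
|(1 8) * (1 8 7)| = 2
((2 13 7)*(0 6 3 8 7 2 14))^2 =((0 6 3 8 7 14)(2 13))^2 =(0 3 7)(6 8 14)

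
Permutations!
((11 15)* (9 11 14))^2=(9 15)(11 14)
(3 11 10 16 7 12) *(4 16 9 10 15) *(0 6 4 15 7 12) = (0 6 4 16 12 3 11 7)(9 10) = [6, 1, 2, 11, 16, 5, 4, 0, 8, 10, 9, 7, 3, 13, 14, 15, 12]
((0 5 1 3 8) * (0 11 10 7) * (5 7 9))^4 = (1 10 3 9 8 5 11) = ((0 7)(1 3 8 11 10 9 5))^4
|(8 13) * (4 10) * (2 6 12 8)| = |(2 6 12 8 13)(4 10)| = 10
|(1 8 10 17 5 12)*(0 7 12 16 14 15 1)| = 24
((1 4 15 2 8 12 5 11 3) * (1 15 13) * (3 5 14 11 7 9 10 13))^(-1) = ((1 4 3 15 2 8 12 14 11 5 7 9 10 13))^(-1) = (1 13 10 9 7 5 11 14 12 8 2 15 3 4)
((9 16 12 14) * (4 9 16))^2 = (12 16 14)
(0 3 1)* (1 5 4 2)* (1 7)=(0 3 5 4 2 7 1)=[3, 0, 7, 5, 2, 4, 6, 1]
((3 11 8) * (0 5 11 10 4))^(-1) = (0 4 10 3 8 11 5)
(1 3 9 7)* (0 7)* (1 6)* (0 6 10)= (0 7 10)(1 3 9 6)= [7, 3, 2, 9, 4, 5, 1, 10, 8, 6, 0]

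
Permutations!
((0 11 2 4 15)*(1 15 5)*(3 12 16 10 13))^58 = (0 2 5 15 11 4 1)(3 10 12 13 16)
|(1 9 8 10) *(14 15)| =|(1 9 8 10)(14 15)| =4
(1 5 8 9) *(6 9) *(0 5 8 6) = (0 5 6 9 1 8) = [5, 8, 2, 3, 4, 6, 9, 7, 0, 1]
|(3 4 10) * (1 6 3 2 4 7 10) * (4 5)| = |(1 6 3 7 10 2 5 4)| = 8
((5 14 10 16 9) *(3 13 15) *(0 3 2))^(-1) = (0 2 15 13 3)(5 9 16 10 14)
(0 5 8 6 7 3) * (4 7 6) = (0 5 8 4 7 3) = [5, 1, 2, 0, 7, 8, 6, 3, 4]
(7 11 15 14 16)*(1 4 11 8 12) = [0, 4, 2, 3, 11, 5, 6, 8, 12, 9, 10, 15, 1, 13, 16, 14, 7] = (1 4 11 15 14 16 7 8 12)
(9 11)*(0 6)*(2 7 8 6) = [2, 1, 7, 3, 4, 5, 0, 8, 6, 11, 10, 9] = (0 2 7 8 6)(9 11)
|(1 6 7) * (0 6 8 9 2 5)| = |(0 6 7 1 8 9 2 5)| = 8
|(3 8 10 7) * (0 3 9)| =6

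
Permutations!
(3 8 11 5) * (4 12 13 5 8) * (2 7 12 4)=(2 7 12 13 5 3)(8 11)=[0, 1, 7, 2, 4, 3, 6, 12, 11, 9, 10, 8, 13, 5]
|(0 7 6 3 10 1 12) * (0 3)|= |(0 7 6)(1 12 3 10)|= 12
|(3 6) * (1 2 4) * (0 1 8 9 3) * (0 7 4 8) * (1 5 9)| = |(0 5 9 3 6 7 4)(1 2 8)| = 21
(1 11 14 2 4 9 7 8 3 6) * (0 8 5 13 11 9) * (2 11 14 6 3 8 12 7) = (0 12 7 5 13 14 11 6 1 9 2 4) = [12, 9, 4, 3, 0, 13, 1, 5, 8, 2, 10, 6, 7, 14, 11]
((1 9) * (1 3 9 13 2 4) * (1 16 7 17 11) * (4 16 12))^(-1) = (1 11 17 7 16 2 13)(3 9)(4 12)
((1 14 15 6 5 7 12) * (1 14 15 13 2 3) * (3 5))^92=((1 15 6 3)(2 5 7 12 14 13))^92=(15)(2 7 14)(5 12 13)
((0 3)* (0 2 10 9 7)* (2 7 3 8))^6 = ((0 8 2 10 9 3 7))^6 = (0 7 3 9 10 2 8)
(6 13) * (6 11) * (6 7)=(6 13 11 7)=[0, 1, 2, 3, 4, 5, 13, 6, 8, 9, 10, 7, 12, 11]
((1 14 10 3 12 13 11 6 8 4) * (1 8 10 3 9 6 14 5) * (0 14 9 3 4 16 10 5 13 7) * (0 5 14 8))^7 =((0 8 16 10 3 12 7 5 1 13 11 9 6 14 4))^7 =(0 5 4 7 14 12 6 3 9 10 11 16 13 8 1)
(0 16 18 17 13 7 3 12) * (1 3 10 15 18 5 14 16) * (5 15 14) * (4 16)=(0 1 3 12)(4 16 15 18 17 13 7 10 14)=[1, 3, 2, 12, 16, 5, 6, 10, 8, 9, 14, 11, 0, 7, 4, 18, 15, 13, 17]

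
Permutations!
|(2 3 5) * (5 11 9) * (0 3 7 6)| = 8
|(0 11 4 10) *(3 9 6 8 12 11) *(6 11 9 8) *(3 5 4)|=20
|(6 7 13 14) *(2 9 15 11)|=|(2 9 15 11)(6 7 13 14)|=4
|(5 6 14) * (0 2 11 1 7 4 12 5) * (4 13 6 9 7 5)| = 10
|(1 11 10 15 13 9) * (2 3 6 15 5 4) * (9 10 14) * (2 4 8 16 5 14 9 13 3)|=|(1 11 9)(3 6 15)(5 8 16)(10 14 13)|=3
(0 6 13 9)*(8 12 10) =(0 6 13 9)(8 12 10) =[6, 1, 2, 3, 4, 5, 13, 7, 12, 0, 8, 11, 10, 9]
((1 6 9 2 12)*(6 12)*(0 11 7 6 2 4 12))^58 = (0 7 9 12)(1 11 6 4)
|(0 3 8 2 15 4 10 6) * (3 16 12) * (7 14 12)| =12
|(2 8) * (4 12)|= |(2 8)(4 12)|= 2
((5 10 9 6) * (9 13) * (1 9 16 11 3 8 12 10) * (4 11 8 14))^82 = (1 6)(3 4)(5 9)(8 10 16 12 13)(11 14)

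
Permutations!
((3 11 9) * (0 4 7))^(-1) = ((0 4 7)(3 11 9))^(-1) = (0 7 4)(3 9 11)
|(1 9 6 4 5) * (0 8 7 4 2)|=|(0 8 7 4 5 1 9 6 2)|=9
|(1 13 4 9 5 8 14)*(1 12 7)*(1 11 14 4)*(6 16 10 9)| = |(1 13)(4 6 16 10 9 5 8)(7 11 14 12)| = 28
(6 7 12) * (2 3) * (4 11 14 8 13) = (2 3)(4 11 14 8 13)(6 7 12) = [0, 1, 3, 2, 11, 5, 7, 12, 13, 9, 10, 14, 6, 4, 8]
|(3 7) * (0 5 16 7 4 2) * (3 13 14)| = |(0 5 16 7 13 14 3 4 2)| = 9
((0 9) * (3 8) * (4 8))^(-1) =((0 9)(3 4 8))^(-1) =(0 9)(3 8 4)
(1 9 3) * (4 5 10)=(1 9 3)(4 5 10)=[0, 9, 2, 1, 5, 10, 6, 7, 8, 3, 4]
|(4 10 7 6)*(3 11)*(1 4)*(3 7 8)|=8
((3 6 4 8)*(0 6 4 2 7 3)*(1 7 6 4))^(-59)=((0 4 8)(1 7 3)(2 6))^(-59)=(0 4 8)(1 7 3)(2 6)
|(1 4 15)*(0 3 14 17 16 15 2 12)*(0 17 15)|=|(0 3 14 15 1 4 2 12 17 16)|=10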